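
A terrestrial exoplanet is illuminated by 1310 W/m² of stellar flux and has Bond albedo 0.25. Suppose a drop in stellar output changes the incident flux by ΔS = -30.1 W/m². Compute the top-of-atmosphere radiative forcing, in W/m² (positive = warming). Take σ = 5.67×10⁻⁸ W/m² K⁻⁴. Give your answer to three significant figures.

-5.64 W/m²

Only a fraction (1−α) is absorbed and it's spread over 4πR², so ΔF = (1−α)ΔS/4 = -5.644 W/m².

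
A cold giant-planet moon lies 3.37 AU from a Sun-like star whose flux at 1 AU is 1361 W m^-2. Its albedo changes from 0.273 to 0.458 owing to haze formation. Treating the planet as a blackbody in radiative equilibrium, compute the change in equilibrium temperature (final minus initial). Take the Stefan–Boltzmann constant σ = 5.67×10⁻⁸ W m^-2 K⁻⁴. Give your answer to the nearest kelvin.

-10 kelvin

Irradiance scales as 1/d², so S = 1361 W m^-2 × (1/3.37)² = 119.8 W m^-2.
Before: T₁ = [119.8·0.727/(4σ)]^(1/4) = 140.0 K.
After:  T₂ = [119.8·0.542/(4σ)]^(1/4) = 130.1 K.
ΔT = T₂ − T₁ = -9.910 K.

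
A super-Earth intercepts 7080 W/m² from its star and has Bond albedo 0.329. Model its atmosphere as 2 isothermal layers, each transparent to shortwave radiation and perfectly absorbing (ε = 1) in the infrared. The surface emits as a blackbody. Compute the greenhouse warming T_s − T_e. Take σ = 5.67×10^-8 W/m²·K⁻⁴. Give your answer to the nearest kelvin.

120 K

The effective emission temperature is T_e = [S(1−α)/(4σ)]^¼ = 380.4 K.
Surface: T_s = (3)^¼·T_e = 500.7 K.
Warming: T_s − T_e = 120.2 K.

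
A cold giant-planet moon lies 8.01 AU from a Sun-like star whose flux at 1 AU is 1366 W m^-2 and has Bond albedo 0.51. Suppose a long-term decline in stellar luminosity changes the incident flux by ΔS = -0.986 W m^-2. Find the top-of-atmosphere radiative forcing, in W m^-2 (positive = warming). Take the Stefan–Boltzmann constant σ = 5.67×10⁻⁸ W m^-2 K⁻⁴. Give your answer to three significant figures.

By the inverse-square law, S = 1366/8.01² = 21.29 W m^-2.
ΔF = Δ[S(1−α)]/4 = (1−0.51)·-0.986/4 = -0.1208 W m^-2.

-0.121 W m^-2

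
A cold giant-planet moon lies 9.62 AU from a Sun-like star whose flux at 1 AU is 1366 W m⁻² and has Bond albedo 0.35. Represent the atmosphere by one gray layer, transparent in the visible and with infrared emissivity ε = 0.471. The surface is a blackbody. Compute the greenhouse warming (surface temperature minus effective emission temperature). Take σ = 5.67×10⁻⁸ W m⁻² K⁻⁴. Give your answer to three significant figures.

By the inverse-square law, S = 1366/9.62² = 14.76 W m⁻².
At the top of the atmosphere, σT_e⁴ = S(1−α)/4 = 2.399 W m⁻², giving T_e = 80.65 K.
The surface balance (absorbed SW + ε·downward IR = σT_s⁴) with T_a⁴ = T_s⁴/2 reduces to T_s = T_e·[2/(2−ε)]^¼ = 86.25 K.
The atmosphere warms the surface by 5.600 K.

5.60 kelvin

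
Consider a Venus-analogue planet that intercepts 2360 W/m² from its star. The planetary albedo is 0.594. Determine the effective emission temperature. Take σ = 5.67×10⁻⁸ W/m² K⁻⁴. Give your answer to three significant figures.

255 K

The planet absorbs (1−α)S over its disc πR² and re-emits over 4πR², so the mean absorbed flux is (1−0.594)·2360/4 = 239.5 W/m².
Balancing against σT⁴: T = (239.5/5.67×10⁻⁸)^(1/4) = 254.9 K.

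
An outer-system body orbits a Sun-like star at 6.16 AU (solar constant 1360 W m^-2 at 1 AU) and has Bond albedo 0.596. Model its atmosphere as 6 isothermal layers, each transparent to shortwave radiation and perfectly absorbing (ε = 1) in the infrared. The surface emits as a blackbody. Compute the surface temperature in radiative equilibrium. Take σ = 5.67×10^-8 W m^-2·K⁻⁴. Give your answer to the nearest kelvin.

Irradiance scales as 1/d², so S = 1360 W m^-2 × (1/6.16)² = 35.84 W m^-2.
OLR = S(1−α)/4 = 3.620 W m^-2; the top layer radiates at T_e = 89.39 K.
For an N-layer opaque stack, T_s⁴ = (N+1)T_e⁴, hence T_s = (7)^(1/4)×89.39 K = 145.4 K.

145 K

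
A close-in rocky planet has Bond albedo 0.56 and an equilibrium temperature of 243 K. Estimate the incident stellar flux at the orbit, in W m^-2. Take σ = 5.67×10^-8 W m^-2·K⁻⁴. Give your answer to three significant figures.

Invert the energy balance for S: S = 4σT⁴/(1−α).
σT⁴ = 5.67×10⁻⁸·(243)⁴ = 197.7 W m^-2.
S = 4·197.7/0.44 = 1797 W m^-2.

1800 W m^-2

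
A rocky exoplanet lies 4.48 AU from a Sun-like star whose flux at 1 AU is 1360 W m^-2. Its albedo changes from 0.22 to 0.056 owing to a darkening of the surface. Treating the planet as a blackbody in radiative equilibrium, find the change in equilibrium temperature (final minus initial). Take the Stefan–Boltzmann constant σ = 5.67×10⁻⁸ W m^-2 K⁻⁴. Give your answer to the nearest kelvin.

Flux at the orbit: S = 1360/(4.48)² = 67.76 W m^-2.
Initial: T₁ = [S(1−0.22)/(4σ)]^(1/4) = 123.6 K.
After:  T₂ = [67.76·0.944/(4σ)]^(1/4) = 129.6 K.
ΔT = T₂ − T₁ = 6.037 K.

6 K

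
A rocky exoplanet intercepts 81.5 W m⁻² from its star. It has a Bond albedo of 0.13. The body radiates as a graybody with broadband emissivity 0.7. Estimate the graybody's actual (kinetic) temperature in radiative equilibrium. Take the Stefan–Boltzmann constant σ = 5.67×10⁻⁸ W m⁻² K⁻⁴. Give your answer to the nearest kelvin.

Absorbed flux (global mean): S(1−α)/4 = 81.50·0.87/4 = 17.73 W m⁻².
Radiative balance εσT⁴ = 17.73 gives T = [17.73/(0.7·σ)]^(1/4) = 145.4 K.

145 kelvin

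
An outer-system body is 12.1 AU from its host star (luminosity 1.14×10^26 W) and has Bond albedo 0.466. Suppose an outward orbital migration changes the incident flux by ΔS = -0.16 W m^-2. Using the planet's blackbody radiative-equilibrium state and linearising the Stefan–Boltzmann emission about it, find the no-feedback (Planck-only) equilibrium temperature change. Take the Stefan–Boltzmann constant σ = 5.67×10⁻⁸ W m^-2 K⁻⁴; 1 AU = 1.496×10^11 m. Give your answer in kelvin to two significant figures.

Orbital distance: d = 12.1 AU = 1.810×10^12 m.
Flux at the orbit: S = L/(4πd²) = 1.14×10^26/(4π·(1.81×10^12)²) = 2.769 W m^-2.
Reference equilibrium: T_e = [S(1−α)/(4σ)]^(1/4) = 50.53 K.
TOA radiative forcing: ΔF = (1−α)ΔS/4 = 0.534·(-0.16)/4 = -0.02136 W m^-2.
Planck response: λ_P = 4σT_e³ = 4·5.67×10⁻⁸·(50.53)³ = 0.02926 W m^-2/K.
ΔT₀ = ΔF/λ_P = -0.02136/0.02926 = -0.730 K.

-0.73 kelvin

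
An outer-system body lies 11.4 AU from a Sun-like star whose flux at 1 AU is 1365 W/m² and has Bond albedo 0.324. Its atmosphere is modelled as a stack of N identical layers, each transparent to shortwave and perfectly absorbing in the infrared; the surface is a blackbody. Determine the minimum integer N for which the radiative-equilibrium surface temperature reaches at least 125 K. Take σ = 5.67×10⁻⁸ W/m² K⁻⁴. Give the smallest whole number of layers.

7

Irradiance scales as 1/d², so S = 1365 W/m² × (1/11.4)² = 10.50 W/m².
Top-of-atmosphere balance: σT_e⁴ = S(1−α)/4 = 1.775 W/m² → T_e = 74.80 K.
Need (N+1)T_e⁴ ≥ T_s⁴, i.e. N+1 ≥ (125/74.80)⁴ = 7.799.
The minimum whole number is N = 7.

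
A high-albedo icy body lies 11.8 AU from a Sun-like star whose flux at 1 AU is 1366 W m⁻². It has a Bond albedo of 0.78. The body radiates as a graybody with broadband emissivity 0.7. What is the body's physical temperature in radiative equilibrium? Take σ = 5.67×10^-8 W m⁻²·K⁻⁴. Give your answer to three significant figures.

60.7 K

Irradiance scales as 1/d², so S = 1366 W m⁻² × (1/11.8)² = 9.810 W m⁻².
Absorbed flux (global mean): S(1−α)/4 = 9.810·0.22/4 = 0.5396 W m⁻².
Equating to εσT⁴ with ε = 0.7: T = (0.5396/0.7σ)^(1/4) = 60.72 K.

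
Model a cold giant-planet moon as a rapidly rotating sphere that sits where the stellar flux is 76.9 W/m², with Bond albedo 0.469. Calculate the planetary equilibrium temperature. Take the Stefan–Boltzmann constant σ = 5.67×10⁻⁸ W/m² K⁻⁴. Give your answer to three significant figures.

Absorbed flux (global mean): S(1−α)/4 = 76.90·0.531/4 = 10.21 W/m².
Balancing against σT⁴: T = (10.21/5.67×10⁻⁸)^(1/4) = 115.8 K.

116 K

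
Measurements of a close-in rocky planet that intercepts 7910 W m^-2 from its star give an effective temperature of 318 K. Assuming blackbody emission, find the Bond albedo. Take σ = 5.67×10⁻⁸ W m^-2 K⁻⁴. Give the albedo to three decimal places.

0.707

Rearranging the radiative balance, α = 1 − 4σT⁴/S.
4σT⁴ = 4·5.67×10⁻⁸·(318)⁴ = 2319 W m^-2.
Hence α = 1 − 2319/7910 = 0.7068.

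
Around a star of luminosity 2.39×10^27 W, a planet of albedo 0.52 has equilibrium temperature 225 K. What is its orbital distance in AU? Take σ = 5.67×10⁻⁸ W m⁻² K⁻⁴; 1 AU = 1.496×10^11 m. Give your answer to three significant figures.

The flux needed for this T is 4σT⁴/(1−0.52) = 1211 W m⁻².
S = L/(4πd²) → d = √(L/4πS) = √(2.39×10^27/(4π·1211)) = 3.963×10^11 m = 2.649 AU.

2.65 AU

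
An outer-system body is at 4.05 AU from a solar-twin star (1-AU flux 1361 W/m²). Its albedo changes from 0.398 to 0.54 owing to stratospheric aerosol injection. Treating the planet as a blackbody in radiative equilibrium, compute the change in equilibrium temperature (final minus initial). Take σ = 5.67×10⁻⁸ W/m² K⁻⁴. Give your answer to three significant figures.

Flux at the orbit: S = 1361/(4.05)² = 82.98 W/m².
With α = 0.398, T₁ = 121.8 K.
After:  T₂ = [82.98·0.46/(4σ)]^(1/4) = 113.9 K.
ΔT = T₂ − T₁ = -7.924 K.

-7.92 K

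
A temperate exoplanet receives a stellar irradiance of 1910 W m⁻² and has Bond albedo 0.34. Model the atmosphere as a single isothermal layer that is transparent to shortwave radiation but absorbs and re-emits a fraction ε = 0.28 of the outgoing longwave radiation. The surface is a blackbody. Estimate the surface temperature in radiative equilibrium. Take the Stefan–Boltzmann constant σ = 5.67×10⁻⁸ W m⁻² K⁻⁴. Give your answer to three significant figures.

Effective emission temperature (TOA balance): σT_e⁴ = S(1−α)/4 = 315.1 W m⁻² → T_e = 273.0 K.
Surface balance with a leaky layer gives σT_s⁴ = σT_e⁴·2/(2−ε), so T_s = T_e·[2/(2−0.28)]^(1/4) = 283.5 K.

284 kelvin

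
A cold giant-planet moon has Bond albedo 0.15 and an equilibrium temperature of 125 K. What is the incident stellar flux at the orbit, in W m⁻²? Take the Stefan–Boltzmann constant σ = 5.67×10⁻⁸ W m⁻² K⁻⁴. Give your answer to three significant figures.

From S(1−α)/4 = σT⁴: S = 4σT⁴/(1−α).
σT⁴ = 5.67×10⁻⁸·(125)⁴ = 13.84 W m⁻².
So S = 4×13.84/(1−0.15) = 65.14 W m⁻².

65.1 W m⁻²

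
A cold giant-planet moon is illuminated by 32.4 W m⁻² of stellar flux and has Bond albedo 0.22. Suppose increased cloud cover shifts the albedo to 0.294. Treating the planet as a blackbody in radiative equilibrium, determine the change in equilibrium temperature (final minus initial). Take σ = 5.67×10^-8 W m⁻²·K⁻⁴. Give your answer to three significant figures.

With α = 0.22, T₁ = 102.7 K.
Final:   T₂ = [S(1−0.294)/(4σ)]^(1/4) = 100.2 K.
Change: 100.2 − 102.7 = -2.529 K.

-2.53 K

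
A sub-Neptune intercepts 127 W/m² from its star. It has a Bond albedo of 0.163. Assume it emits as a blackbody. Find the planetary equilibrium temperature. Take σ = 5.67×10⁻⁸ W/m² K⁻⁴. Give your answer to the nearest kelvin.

The planet absorbs (1−α)S over its disc πR² and re-emits over 4πR², so the mean absorbed flux is (1−0.163)·127.0/4 = 26.57 W/m².
In equilibrium σT⁴ equals this, so T = 147.1 K.

147 K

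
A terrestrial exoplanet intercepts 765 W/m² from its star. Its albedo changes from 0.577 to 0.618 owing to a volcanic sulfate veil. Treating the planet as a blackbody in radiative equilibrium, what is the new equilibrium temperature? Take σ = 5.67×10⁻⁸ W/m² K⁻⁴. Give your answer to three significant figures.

189 K

With the new albedo, S(1−α₂)/4 = 73.06 W/m², so T₂ = 189.5 K.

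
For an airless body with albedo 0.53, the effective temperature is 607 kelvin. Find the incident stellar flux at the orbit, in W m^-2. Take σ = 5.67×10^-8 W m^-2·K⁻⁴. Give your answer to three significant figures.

65500 W m^-2

Invert the energy balance for S: S = 4σT⁴/(1−α).
The emitted flux is σT⁴ = 7697 W m^-2.
So S = 4×7697/(1−0.53) = 65510 W m^-2.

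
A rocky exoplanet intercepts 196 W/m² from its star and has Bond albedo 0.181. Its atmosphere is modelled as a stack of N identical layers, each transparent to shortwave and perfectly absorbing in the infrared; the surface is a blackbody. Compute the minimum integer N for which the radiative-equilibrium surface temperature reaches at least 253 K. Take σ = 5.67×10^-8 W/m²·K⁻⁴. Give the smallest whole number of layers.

The effective emission temperature is T_e = [S(1−α)/(4σ)]^¼ = 163.1 K.
Since T_s⁴ = (N+1)T_e⁴, we need N ≥ (T_s/T_e)⁴ − 1 = 4.789.
The minimum whole number is N = 5.

5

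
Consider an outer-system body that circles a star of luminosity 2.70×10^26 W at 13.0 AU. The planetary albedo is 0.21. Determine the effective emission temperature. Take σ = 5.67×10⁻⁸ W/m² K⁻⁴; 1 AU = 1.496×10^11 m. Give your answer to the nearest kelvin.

d = 13.0 × 1.496×10^11 m = 1.945×10^12 m.
S = L/(4πd²) = 5.681 W/m².
Absorbed flux (global mean): S(1−α)/4 = 5.681·0.79/4 = 1.122 W/m².
Set σT⁴ = 1.122 → T = (1.122/σ)^(1/4) = 66.70 K.

67 K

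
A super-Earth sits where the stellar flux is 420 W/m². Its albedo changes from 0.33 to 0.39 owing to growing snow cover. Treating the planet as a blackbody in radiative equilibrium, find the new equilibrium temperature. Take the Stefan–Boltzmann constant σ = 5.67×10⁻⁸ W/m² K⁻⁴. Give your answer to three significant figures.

183 K

T₂ = [S(1−α₂)/(4σ)]^(1/4) = [420.0·0.61/(4σ)]^(1/4) = 183.3 K.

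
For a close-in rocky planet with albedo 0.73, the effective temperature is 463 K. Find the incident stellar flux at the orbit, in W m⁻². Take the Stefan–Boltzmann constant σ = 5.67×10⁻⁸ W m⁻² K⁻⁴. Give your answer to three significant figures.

38600 W m⁻²

Invert the energy balance for S: S = 4σT⁴/(1−α).
σT⁴ = 5.67×10⁻⁸·(463)⁴ = 2606 W m⁻².
S = 4·2606/0.27 = 38600 W m⁻².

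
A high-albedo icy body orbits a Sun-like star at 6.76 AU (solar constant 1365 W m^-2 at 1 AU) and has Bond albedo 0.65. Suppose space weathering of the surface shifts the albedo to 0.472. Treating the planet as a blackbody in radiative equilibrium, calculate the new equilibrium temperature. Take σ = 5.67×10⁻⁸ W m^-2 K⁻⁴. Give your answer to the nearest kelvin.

Flux at the orbit: S = 1365/(6.76)² = 29.87 W m^-2.
With the new albedo, S(1−α₂)/4 = 3.943 W m^-2, so T₂ = 91.32 K.

91 kelvin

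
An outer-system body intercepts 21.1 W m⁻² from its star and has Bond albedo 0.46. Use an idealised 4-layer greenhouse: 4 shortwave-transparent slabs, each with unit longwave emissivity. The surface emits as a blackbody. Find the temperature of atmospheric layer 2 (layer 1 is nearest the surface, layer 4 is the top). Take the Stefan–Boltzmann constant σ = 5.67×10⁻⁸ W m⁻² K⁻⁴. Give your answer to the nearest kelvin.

111 K

OLR = S(1−α)/4 = 2.849 W m⁻²; the top layer radiates at T_e = 84.19 K.
The net upward flux σT_e⁴ is constant between every pair of levels, so T_k⁴ = (N+1−k)T_e⁴.
T_2 = (3)^(1/4)·84.19 = 110.8 K.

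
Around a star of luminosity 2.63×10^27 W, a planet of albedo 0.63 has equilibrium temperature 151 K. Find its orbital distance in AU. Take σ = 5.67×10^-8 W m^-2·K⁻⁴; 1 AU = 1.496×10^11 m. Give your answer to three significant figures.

Required flux: S = 4σT⁴/(1−α) = 318.7 W m^-2.
S = L/(4πd²) → d = √(L/4πS) = √(2.63×10^27/(4π·318.7)) = 8.104×10^11 m = 5.417 AU.

5.42 AU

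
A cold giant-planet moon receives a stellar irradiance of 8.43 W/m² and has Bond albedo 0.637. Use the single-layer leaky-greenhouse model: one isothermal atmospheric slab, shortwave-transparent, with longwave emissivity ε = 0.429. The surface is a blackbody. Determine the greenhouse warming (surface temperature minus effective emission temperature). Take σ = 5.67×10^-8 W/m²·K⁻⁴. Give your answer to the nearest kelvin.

Effective emission temperature (TOA balance): σT_e⁴ = S(1−α)/4 = 0.7650 W/m² → T_e = 60.61 K.
Surface balance with a leaky layer gives σT_s⁴ = σT_e⁴·2/(2−ε), so T_s = T_e·[2/(2−0.429)]^(1/4) = 64.38 K.
T_s − T_e = 64.38 − 60.61 = 3.771 K.

4 K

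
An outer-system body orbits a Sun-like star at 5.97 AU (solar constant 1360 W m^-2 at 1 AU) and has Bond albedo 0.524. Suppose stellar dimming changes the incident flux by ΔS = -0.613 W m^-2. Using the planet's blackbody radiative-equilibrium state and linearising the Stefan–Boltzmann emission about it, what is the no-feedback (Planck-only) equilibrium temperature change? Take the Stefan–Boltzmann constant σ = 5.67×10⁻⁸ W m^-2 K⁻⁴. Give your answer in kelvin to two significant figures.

By the inverse-square law, S = 1360/5.97² = 38.16 W m^-2.
Reference equilibrium: T_e = [S(1−α)/(4σ)]^(1/4) = 94.60 K.
ΔF = Δ[S(1−α)]/4 = (1−0.524)·-0.613/4 = -0.07295 W m^-2.
Planck response: λ_P = 4σT_e³ = 4·5.67×10⁻⁸·(94.60)³ = 0.1920 W m^-2/K.
ΔT₀ = ΔF/λ_P = -0.07295/0.1920 = -0.380 K.

-0.38 kelvin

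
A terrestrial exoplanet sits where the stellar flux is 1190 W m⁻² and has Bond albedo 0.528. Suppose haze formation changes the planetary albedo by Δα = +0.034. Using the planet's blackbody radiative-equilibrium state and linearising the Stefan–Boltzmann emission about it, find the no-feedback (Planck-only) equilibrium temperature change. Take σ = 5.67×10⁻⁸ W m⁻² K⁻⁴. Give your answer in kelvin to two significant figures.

The baseline emission temperature is T_e = 223.1 K.
The change in absorbed flux is Δ[S(1−α)/4] = −SΔα/4 = -10.12 W m⁻².
Planck response: λ_P = 4σT_e³ = 4·5.67×10⁻⁸·(223.1)³ = 2.518 W m⁻²/K.
So ΔT₀ = -10.12/2.518 = -4.02 K.

-4.0 K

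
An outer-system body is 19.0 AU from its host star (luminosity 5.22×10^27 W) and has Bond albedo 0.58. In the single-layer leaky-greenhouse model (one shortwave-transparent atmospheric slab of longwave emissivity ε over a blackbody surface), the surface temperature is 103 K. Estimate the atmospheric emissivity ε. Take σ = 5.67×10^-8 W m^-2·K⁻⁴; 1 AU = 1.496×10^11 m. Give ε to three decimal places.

d = 19.0 × 1.496×10^11 m = 2.842×10^12 m.
Spreading L over a sphere of radius d: S = 5.22×10^27/(4π·2.84×10^12²) = 51.42 W m^-2.
First, T_e = [51.42·(1−0.58)/(4σ)]^(1/4) = 98.78 K.
Since (2−ε)/2 = (T_e/T_s)⁴ = 0.8460, ε = 0.3081.

0.308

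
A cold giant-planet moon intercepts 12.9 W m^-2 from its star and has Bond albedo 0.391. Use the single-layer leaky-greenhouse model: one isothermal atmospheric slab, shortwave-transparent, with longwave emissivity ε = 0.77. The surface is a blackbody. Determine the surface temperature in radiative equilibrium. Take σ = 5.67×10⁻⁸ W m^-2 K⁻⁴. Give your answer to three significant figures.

86.6 K

The planet radiates to space at T_e = [S(1−α)/(4σ)]^(1/4) = 76.72 K.
Surface balance with a leaky layer gives σT_s⁴ = σT_e⁴·2/(2−ε), so T_s = T_e·[2/(2−0.77)]^(1/4) = 86.63 K.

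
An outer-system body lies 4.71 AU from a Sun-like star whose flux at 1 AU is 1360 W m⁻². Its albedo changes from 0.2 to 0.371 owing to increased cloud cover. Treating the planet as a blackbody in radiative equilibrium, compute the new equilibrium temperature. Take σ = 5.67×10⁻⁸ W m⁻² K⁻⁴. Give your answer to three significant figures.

114 K

Flux at the orbit: S = 1360/(4.71)² = 61.31 W m⁻².
New equilibrium: T₂ = [(1−0.371)·61.31/(4σ)]^(1/4) = 114.2 K.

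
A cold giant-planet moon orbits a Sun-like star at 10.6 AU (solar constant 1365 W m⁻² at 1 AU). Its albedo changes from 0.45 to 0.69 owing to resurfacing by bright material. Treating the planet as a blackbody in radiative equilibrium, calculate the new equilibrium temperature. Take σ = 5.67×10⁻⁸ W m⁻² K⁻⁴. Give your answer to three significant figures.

Irradiance scales as 1/d², so S = 1365 W m⁻² × (1/10.6)² = 12.15 W m⁻².
With the new albedo, S(1−α₂)/4 = 0.9415 W m⁻², so T₂ = 63.84 K.

63.8 K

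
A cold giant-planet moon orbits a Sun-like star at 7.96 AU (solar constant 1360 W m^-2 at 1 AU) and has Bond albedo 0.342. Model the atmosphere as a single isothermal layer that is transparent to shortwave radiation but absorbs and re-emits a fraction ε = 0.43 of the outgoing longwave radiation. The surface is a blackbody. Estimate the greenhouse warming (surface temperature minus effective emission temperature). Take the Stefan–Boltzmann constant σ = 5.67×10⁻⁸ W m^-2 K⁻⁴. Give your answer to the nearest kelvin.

6 kelvin

Flux at the orbit: S = 1360/(7.96)² = 21.46 W m^-2.
Effective emission temperature (TOA balance): σT_e⁴ = S(1−α)/4 = 3.531 W m^-2 → T_e = 88.83 K.
Surface balance with a leaky layer gives σT_s⁴ = σT_e⁴·2/(2−ε), so T_s = T_e·[2/(2−0.43)]^(1/4) = 94.37 K.
The atmosphere warms the surface by 5.542 K.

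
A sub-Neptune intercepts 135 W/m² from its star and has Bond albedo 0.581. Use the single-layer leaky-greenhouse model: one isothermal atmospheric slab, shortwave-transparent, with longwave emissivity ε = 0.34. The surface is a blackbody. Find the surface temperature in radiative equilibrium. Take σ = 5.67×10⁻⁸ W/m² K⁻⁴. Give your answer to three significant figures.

Effective emission temperature (TOA balance): σT_e⁴ = S(1−α)/4 = 14.14 W/m² → T_e = 125.7 K.
The surface balance (absorbed SW + ε·downward IR = σT_s⁴) with T_a⁴ = T_s⁴/2 reduces to T_s = T_e·[2/(2−ε)]^¼ = 131.7 K.

132 K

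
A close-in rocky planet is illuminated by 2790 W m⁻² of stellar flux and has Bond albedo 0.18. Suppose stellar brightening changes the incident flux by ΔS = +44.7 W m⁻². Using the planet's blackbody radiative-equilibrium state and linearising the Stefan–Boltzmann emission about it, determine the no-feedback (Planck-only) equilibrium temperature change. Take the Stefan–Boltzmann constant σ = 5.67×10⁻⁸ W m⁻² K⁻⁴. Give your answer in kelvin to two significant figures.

Unperturbed T_e = [2790·(1−0.18)/(4σ)]^¼ = 316.9 K.
TOA radiative forcing: ΔF = (1−α)ΔS/4 = 0.82·(+44.7)/4 = 9.164 W m⁻².
Linearising σT⁴ gives d(σT⁴)/dT = 4σT_e³ = 7.219 W m⁻² per K.
So ΔT₀ = 9.164/7.219 = 1.27 K.

1.3 K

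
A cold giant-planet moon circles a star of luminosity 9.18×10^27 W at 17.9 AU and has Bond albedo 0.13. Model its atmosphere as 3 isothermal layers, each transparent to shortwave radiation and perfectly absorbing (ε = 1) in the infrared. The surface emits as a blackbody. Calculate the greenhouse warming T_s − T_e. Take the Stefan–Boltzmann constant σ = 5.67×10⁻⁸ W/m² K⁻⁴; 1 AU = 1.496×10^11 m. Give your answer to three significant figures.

58.2 K

Orbital distance: d = 17.9 AU = 2.678×10^12 m.
Spreading L over a sphere of radius d: S = 9.18×10^27/(4π·2.68×10^12²) = 101.9 W/m².
The effective emission temperature is T_e = [S(1−α)/(4σ)]^¼ = 140.6 K.
Surface: T_s = (4)^¼·T_e = 198.8 K.
So the greenhouse effect raises the surface by 198.8 − 140.6 = 58.24 K.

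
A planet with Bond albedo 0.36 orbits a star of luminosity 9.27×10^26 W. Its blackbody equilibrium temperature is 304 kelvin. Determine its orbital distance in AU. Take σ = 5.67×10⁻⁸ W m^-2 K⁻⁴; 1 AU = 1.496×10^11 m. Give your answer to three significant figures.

The flux needed for this T is 4σT⁴/(1−0.36) = 3027 W m^-2.
S = L/(4πd²) → d = √(L/4πS) = √(9.27×10^26/(4π·3027)) = 1.561×10^11 m = 1.044 AU.

1.04 AU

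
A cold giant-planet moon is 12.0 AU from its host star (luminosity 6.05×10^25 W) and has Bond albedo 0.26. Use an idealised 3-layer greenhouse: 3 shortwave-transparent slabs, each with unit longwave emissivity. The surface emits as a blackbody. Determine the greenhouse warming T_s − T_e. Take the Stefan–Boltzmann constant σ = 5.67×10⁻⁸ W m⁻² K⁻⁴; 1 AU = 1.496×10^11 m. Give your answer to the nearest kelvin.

Orbital distance: d = 12.0 AU = 1.795×10^12 m.
Flux at the orbit: S = L/(4πd²) = 6.05×10^25/(4π·(1.80×10^12)²) = 1.494 W m⁻².
Top-of-atmosphere balance: σT_e⁴ = S(1−α)/4 = 0.2764 W m⁻² → T_e = 46.99 K.
Surface: T_s = (4)^¼·T_e = 66.45 K.
Warming: T_s − T_e = 19.46 K.

19 K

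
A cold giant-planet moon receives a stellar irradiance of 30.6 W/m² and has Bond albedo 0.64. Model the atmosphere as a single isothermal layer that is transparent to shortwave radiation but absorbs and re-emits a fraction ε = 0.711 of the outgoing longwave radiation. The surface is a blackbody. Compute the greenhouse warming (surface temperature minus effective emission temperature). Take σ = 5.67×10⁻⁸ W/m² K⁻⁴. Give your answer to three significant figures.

9.69 kelvin

At the top of the atmosphere, σT_e⁴ = S(1−α)/4 = 2.754 W/m², giving T_e = 83.48 K.
Surface balance with a leaky layer gives σT_s⁴ = σT_e⁴·2/(2−ε), so T_s = T_e·[2/(2−0.711)]^(1/4) = 93.17 K.
T_s − T_e = 93.17 − 83.48 = 9.690 K.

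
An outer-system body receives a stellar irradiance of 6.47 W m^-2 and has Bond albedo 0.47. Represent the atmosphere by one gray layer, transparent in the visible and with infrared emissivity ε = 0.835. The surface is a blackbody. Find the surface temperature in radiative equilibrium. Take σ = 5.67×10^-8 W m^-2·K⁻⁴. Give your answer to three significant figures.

71.4 K

At the top of the atmosphere, σT_e⁴ = S(1−α)/4 = 0.8573 W m^-2, giving T_e = 62.36 K.
The surface balance (absorbed SW + ε·downward IR = σT_s⁴) with T_a⁴ = T_s⁴/2 reduces to T_s = T_e·[2/(2−ε)]^¼ = 71.38 K.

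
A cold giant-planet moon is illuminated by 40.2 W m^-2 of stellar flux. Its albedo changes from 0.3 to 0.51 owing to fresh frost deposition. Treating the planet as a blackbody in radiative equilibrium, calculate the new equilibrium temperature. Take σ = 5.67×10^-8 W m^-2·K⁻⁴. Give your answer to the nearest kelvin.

97 K

With the new albedo, S(1−α₂)/4 = 4.925 W m^-2, so T₂ = 96.54 K.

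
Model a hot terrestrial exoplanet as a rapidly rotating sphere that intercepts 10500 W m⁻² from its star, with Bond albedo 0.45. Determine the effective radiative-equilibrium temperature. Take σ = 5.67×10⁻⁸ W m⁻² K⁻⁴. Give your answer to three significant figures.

399 K

Absorbed flux (global mean): S(1−α)/4 = 10500·0.55/4 = 1444 W m⁻².
Balancing against σT⁴: T = (1444/5.67×10⁻⁸)^(1/4) = 399.5 K.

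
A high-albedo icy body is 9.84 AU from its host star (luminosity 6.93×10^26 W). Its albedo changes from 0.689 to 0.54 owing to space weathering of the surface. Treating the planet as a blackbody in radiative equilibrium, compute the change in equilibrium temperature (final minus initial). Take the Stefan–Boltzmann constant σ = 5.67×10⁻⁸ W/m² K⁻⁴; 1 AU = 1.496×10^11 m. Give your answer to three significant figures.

7.90 K

d = 9.84 × 1.496×10^11 m = 1.472×10^12 m.
S = L/(4πd²) = 25.45 W/m².
Initial: T₁ = [S(1−0.689)/(4σ)]^(1/4) = 76.86 K.
With α = 0.54, T₂ = 84.76 K.
Change: 84.76 − 76.86 = 7.902 K.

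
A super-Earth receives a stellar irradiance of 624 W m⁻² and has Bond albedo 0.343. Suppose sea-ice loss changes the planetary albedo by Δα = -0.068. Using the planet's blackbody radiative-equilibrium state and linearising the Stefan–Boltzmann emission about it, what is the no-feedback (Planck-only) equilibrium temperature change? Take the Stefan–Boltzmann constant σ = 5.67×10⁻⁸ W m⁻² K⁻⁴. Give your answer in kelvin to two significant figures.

5.3 kelvin

Unperturbed T_e = [624.0·(1−0.343)/(4σ)]^¼ = 206.2 K.
TOA radiative forcing: ΔF = −S·Δα/4 = −624.0·(-0.068)/4 = 10.61 W m⁻².
Planck response: λ_P = 4σT_e³ = 4·5.67×10⁻⁸·(206.2)³ = 1.988 W m⁻²/K.
ΔT₀ = ΔF/λ_P = 10.61/1.988 = 5.34 K.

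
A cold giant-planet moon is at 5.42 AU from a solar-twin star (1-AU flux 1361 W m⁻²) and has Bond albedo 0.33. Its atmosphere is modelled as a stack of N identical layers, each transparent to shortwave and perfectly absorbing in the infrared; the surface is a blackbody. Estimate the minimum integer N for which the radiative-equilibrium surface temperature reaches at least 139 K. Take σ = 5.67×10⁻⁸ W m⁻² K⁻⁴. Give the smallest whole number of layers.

By the inverse-square law, S = 1361/5.42² = 46.33 W m⁻².
Top-of-atmosphere balance: σT_e⁴ = S(1−α)/4 = 7.760 W m⁻² → T_e = 108.2 K.
Need (N+1)T_e⁴ ≥ T_s⁴, i.e. N+1 ≥ (139/108.2)⁴ = 2.728.
The minimum whole number is N = 2.

2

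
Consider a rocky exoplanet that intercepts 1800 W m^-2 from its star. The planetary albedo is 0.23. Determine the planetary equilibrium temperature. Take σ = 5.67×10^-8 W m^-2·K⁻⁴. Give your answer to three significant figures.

The planet absorbs (1−α)S over its disc πR² and re-emits over 4πR², so the mean absorbed flux is (1−0.23)·1800/4 = 346.5 W m^-2.
In equilibrium σT⁴ equals this, so T = 279.6 K.

280 K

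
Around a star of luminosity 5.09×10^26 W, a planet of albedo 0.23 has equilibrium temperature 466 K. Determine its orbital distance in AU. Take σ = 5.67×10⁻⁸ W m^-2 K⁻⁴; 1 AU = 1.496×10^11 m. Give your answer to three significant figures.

0.361 AU

Energy balance gives S = 4σT⁴/(1−α) = 13890 W m^-2.
S = L/(4πd²) → d = √(L/4πS) = √(5.09×10^26/(4π·13890)) = 5.400×10^10 m = 0.3610 AU.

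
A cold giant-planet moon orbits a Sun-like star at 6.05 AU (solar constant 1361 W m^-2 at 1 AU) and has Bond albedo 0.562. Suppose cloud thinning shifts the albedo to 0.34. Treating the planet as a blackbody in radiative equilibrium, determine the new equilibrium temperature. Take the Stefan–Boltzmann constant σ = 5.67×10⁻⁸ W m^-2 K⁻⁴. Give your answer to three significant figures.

Irradiance scales as 1/d², so S = 1361 W m^-2 × (1/6.05)² = 37.18 W m^-2.
T₂ = [S(1−α₂)/(4σ)]^(1/4) = [37.18·0.66/(4σ)]^(1/4) = 102.0 K.

102 K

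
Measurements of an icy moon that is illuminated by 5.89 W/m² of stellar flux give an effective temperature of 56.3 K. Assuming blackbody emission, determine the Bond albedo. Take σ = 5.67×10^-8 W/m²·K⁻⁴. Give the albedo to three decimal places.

Rearranging the radiative balance, α = 1 − 4σT⁴/S.
4σT⁴ = 4·5.67×10⁻⁸·(56.3)⁴ = 2.279 W/m².
1−α = 2.279/5.890 = 0.3869, so α = 0.6131.

0.613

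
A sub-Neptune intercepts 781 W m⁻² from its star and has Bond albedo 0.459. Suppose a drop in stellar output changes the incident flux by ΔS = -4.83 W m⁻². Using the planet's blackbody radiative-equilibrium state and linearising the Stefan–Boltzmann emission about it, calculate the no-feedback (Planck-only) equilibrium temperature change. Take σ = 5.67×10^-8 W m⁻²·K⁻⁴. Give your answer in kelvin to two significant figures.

-0.32 K

The baseline emission temperature is T_e = 207.8 K.
ΔF = Δ[S(1−α)]/4 = (1−0.459)·-4.83/4 = -0.6533 W m⁻².
The Planck feedback parameter is 4σT_e³ = 2.034 W m⁻²/K.
So ΔT₀ = -0.6533/2.034 = -0.321 K.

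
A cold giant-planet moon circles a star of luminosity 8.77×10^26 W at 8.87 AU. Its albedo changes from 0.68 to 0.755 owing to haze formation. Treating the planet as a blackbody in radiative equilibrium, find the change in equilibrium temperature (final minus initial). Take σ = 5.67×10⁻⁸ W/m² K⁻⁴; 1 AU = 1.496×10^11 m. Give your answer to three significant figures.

d = 8.87 × 1.496×10^11 m = 1.327×10^12 m.
S = L/(4πd²) = 39.64 W/m².
Before: T₁ = [39.64·0.32/(4σ)]^(1/4) = 86.48 K.
Final:   T₂ = [S(1−0.755)/(4σ)]^(1/4) = 80.89 K.
ΔT = T₂ − T₁ = -5.585 K.

-5.59 K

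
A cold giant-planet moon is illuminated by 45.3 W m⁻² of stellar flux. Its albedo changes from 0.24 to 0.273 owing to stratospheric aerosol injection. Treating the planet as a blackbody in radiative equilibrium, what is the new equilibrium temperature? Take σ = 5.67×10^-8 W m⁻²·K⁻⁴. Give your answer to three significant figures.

110 K

New equilibrium: T₂ = [(1−0.273)·45.30/(4σ)]^(1/4) = 109.8 K.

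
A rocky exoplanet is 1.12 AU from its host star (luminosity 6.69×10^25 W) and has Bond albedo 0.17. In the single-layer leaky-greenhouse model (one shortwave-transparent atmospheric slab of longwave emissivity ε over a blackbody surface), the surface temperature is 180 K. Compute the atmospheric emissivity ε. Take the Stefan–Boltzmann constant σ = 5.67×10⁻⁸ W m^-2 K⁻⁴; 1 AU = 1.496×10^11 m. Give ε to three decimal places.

Orbital distance: d = 1.12 AU = 1.676×10^11 m.
Flux at the orbit: S = L/(4πd²) = 6.69×10^25/(4π·(1.68×10^11)²) = 189.6 W m^-2.
First, T_e = [189.6·(1−0.17)/(4σ)]^(1/4) = 162.3 K.
T_s⁴ = T_e⁴·2/(2−ε) → ε = 2 − 2(T_e/T_s)⁴ = 2 − 2·(162.3/180)⁴ = 0.6778.

0.678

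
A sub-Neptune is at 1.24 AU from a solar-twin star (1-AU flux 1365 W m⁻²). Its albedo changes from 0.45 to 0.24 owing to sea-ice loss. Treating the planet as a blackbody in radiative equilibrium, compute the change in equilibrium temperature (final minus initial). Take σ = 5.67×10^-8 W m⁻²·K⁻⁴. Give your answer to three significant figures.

18.1 K

By the inverse-square law, S = 1365/1.24² = 887.7 W m⁻².
Initial: T₁ = [S(1−0.45)/(4σ)]^(1/4) = 215.4 K.
With α = 0.24, T₂ = 233.5 K.
ΔT = T₂ − T₁ = 18.14 K.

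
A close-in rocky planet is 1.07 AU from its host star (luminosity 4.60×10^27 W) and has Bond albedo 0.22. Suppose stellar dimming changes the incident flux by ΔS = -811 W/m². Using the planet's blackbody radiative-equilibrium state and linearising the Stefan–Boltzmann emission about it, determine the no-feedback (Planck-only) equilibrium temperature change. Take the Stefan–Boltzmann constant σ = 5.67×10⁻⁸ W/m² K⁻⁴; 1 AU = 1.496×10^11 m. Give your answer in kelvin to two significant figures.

Orbital distance: d = 1.07 AU = 1.601×10^11 m.
S = L/(4πd²) = 14290 W/m².
Unperturbed T_e = [14290·(1−0.22)/(4σ)]^¼ = 470.8 K.
ΔF = Δ[S(1−α)]/4 = (1−0.22)·-811/4 = -158.1 W/m².
Linearising σT⁴ gives d(σT⁴)/dT = 4σT_e³ = 23.67 W/m² per K.
Hence the no-feedback warming is ΔF/(4σT_e³) = -6.68 K.

-6.7 K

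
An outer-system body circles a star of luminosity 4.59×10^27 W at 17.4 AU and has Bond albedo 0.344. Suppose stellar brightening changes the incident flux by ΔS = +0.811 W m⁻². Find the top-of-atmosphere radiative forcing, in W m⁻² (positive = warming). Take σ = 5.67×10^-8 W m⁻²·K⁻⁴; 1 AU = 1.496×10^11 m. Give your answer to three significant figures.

d = 17.4 × 1.496×10^11 m = 2.603×10^12 m.
Spreading L over a sphere of radius d: S = 4.59×10^27/(4π·2.60×10^12²) = 53.91 W m⁻².
ΔF = Δ[S(1−α)]/4 = (1−0.344)·+0.811/4 = 0.1330 W m⁻².

0.133 W m⁻²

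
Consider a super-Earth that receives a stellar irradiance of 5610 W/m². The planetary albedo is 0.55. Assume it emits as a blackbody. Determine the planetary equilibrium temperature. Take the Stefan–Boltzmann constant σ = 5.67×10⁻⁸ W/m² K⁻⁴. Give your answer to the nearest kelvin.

325 kelvin

Absorbed flux (global mean): S(1−α)/4 = 5610·0.45/4 = 631.1 W/m².
In equilibrium σT⁴ equals this, so T = 324.8 K.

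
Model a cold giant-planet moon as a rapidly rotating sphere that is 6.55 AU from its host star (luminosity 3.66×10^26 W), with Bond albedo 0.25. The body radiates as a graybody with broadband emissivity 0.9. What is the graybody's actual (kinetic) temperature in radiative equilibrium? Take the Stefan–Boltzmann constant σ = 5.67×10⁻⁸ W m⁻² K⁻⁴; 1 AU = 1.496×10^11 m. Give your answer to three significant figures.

d = 6.55 × 1.496×10^11 m = 9.799×10^11 m.
Flux at the orbit: S = L/(4πd²) = 3.66×10^26/(4π·(9.80×10^11)²) = 30.33 W m⁻².
Averaging over the sphere, the absorbed flux is S(1−α)/4 = 5.688 W m⁻².
Radiative balance εσT⁴ = 5.688 gives T = [5.688/(0.9·σ)]^(1/4) = 102.7 K.

103 K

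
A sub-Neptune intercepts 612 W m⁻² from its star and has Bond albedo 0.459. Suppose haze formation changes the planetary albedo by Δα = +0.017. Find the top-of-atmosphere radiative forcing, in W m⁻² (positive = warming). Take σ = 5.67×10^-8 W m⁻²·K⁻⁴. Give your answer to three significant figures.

-2.60 W m⁻²

TOA radiative forcing: ΔF = −S·Δα/4 = −612.0·(+0.017)/4 = -2.601 W m⁻².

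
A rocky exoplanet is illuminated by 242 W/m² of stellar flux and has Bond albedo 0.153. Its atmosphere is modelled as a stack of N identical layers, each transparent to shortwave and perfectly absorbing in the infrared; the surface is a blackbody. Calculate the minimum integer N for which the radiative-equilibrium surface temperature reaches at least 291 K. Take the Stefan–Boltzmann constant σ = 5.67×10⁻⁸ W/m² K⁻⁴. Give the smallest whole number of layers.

7

Top-of-atmosphere balance: σT_e⁴ = S(1−α)/4 = 51.24 W/m² → T_e = 173.4 K.
T_s = (N+1)^(1/4)·T_e ≥ 291 K requires N+1 ≥ (T_s/T_e)⁴ = (291/173.4)⁴ = 7.934.
So N ≥ 6.934; the smallest integer is N = 7.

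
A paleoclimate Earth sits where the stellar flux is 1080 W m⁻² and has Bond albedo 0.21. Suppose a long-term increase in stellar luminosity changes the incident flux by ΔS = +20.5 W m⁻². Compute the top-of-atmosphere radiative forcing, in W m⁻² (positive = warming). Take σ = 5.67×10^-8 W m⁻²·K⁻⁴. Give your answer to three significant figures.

ΔF = Δ[S(1−α)]/4 = (1−0.21)·+20.5/4 = 4.049 W m⁻².

4.05 W m⁻²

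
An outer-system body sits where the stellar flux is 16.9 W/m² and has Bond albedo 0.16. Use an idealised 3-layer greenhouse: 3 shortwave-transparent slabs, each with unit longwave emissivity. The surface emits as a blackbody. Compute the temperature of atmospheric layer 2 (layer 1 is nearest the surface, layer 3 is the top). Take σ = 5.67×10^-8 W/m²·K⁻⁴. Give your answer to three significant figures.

106 K

OLR = S(1−α)/4 = 3.549 W/m²; the top layer radiates at T_e = 88.95 K.
Each opaque layer satisfies 2T_j⁴ = T_{j−1}⁴ + T_{j+1}⁴, giving T_k⁴ = (N+1−k)T_e⁴.
With k = 2: T_2 = (3+1−2)^¼·88.95 K = 105.8 K.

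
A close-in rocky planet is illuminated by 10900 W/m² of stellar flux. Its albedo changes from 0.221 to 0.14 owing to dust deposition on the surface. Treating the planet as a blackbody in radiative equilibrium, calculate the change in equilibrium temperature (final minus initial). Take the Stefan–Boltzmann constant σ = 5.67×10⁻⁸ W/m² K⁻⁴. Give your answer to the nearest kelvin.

11 K

With α = 0.221, T₁ = 439.9 K.
Final:   T₂ = [S(1−0.14)/(4σ)]^(1/4) = 450.9 K.
Change: 450.9 − 439.9 = 11.01 K.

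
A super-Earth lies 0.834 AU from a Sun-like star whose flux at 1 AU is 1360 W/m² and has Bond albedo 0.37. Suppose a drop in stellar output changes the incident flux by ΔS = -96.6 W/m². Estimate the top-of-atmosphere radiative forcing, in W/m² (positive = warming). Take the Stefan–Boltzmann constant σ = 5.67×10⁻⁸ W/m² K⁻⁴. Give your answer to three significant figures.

-15.2 W/m²

Flux at the orbit: S = 1360/(0.834)² = 1955 W/m².
TOA radiative forcing: ΔF = (1−α)ΔS/4 = 0.63·(-96.6)/4 = -15.21 W/m².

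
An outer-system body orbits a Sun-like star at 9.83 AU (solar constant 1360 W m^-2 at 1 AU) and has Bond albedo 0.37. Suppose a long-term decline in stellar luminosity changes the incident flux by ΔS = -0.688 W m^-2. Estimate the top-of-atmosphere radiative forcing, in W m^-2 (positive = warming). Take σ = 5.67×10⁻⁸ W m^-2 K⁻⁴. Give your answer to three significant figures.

Flux at the orbit: S = 1360/(9.83)² = 14.07 W m^-2.
Only a fraction (1−α) is absorbed and it's spread over 4πR², so ΔF = (1−α)ΔS/4 = -0.1084 W m^-2.

-0.108 W m^-2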